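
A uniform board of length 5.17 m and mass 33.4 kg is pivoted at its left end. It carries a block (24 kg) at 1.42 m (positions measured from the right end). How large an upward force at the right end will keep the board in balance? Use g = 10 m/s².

F ≈ 341 N

Taking torques about the left end:
Beam weight: 33.4 × 10 = 334 N down at 2.585 m → arm 2.585 m, τ = 334 × 2.585 = 863.4 N·m clockwise.
Block: 24 × 10 = 240 N down at 1.42 m → arm 3.75 m, τ = 240 × 3.75 = 900 N·m clockwise.
Net moment of the loads = 1763 N·m clockwise.
The upward force F acts at the right end, arm 5.17 m, giving F × 5.17 counterclockwise.
Στ = 0 ⇒ F × 5.17 = 1763 ⇒ F = 1763 / 5.17 = 341 N.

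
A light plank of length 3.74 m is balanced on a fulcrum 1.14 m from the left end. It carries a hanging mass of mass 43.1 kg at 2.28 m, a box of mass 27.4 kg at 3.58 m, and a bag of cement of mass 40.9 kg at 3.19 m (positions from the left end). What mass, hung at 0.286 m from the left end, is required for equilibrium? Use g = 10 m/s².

m ≈ 234 kg

About the fulcrum (at 1.14 m from the left end):
Hanging mass: 43.1 × 10 = 431 N down at 2.28 m → arm 1.14 m, τ = 431 × 1.14 = 491.3 N·m clockwise.
Box: 27.4 × 10 = 274 N down at 3.58 m → arm 2.44 m, τ = 274 × 2.44 = 668.6 N·m clockwise.
Bag of cement: 40.9 × 10 = 409 N down at 3.19 m → arm 2.05 m, τ = 409 × 2.05 = 838.4 N·m clockwise.
Net moment of known loads = 1998 N·m clockwise.
An unknown mass m at 0.286 m has arm 0.854 m; its moment is m·g·0.854 counterclockwise.
For rotational equilibrium, m × 10 × 0.854 = 1998, so m = 1998 / (10 × 0.854) = 234 kg.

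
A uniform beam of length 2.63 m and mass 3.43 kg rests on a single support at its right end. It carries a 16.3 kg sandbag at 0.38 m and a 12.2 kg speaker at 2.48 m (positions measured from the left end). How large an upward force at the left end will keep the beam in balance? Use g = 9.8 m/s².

F ≈ 160 N

Taking torques about the right end:
Beam weight: 3.43 × 9.8 = 33.61 N down at 1.315 m → arm 1.315 m, τ = 33.61 × 1.315 = 44.2 N·m counterclockwise.
Sandbag: 16.3 × 9.8 = 159.7 N down at 0.38 m → arm 2.25 m, τ = 159.7 × 2.25 = 359.3 N·m counterclockwise.
Speaker: 12.2 × 9.8 = 119.6 N down at 2.48 m → arm 0.15 m, τ = 119.6 × 0.15 = 17.94 N·m counterclockwise.
Net moment of the loads = 421.4 N·m counterclockwise.
The upward force F acts at the left end, arm 2.63 m, giving F × 2.63 clockwise.
For rotational equilibrium, F × 2.63 = 421.4, so F = 421.4 / 2.63 = 160 N.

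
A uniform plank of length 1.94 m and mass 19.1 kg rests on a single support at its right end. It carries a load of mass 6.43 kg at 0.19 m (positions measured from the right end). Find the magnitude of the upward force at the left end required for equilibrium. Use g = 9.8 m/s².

F ≈ 99.8 N

Sum moments about the right end (the unknown pivot reaction has zero arm there).
Beam weight: 19.1 × 9.8 = 187.2 N down at 0.97 m → arm 0.97 m, τ = 187.2 × 0.97 = 181.6 N·m counterclockwise.
Load: 6.43 × 9.8 = 63.01 N down at 0.19 m → arm 0.19 m, τ = 63.01 × 0.19 = 11.97 N·m counterclockwise.
Net moment of the loads = 193.6 N·m counterclockwise.
The upward force F acts at the left end, arm 1.94 m, giving F × 1.94 clockwise.
For rotational equilibrium, F × 1.94 = 193.6, so F = 193.6 / 1.94 = 99.8 N.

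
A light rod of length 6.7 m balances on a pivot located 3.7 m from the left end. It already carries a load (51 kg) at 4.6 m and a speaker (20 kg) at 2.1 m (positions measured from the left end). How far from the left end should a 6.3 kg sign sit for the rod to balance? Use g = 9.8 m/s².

x ≈ 1.49 m from the left end

Choose the pivot (at 3.7 m from the left end) as the axis so the support reaction has zero arm there.
Load: 51 × 9.8 = 499.8 N down at 4.6 m → arm 0.9 m, τ = 499.8 × 0.9 = 449.8 N·m clockwise.
Speaker: 20 × 9.8 = 196 N down at 2.1 m → arm 1.6 m, τ = 196 × 1.6 = 313.6 N·m counterclockwise.
Net moment of existing loads = 136.2 N·m clockwise.
The sign weighs 6.3 × 9.8 = 61.74 N and must supply an equal counterclockwise moment, so its lever arm about the pivot is 136.2 / 61.74 = 2.21 m.
That puts it at 3.7 − 2.21 = 1.49 m from the left end.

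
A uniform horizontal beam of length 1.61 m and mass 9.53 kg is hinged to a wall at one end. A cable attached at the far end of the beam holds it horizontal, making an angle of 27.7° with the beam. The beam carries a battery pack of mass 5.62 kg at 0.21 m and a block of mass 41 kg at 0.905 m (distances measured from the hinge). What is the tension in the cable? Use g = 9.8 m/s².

T ≈ 602 N

About the hinge:
Beam weight: 9.53 × 9.8 = 93.39 N down at 0.805 m → arm 0.805 m, τ = 93.39 × 0.805 = 75.18 N·m clockwise.
Battery pack: 5.62 × 9.8 = 55.08 N down at 0.21 m → arm 0.21 m, τ = 55.08 × 0.21 = 11.57 N·m clockwise.
Block: 41 × 9.8 = 401.8 N down at 0.905 m → arm 0.905 m, τ = 401.8 × 0.905 = 363.6 N·m clockwise.
Total clockwise load moment = 450.4 N·m.
The cable tension T acts at 1.61 m; only its component perpendicular to the beam, T sinθ, produces torque. sin 27.7° = 0.4648.
Στ = 0 ⇒ T × 1.61 × 0.4648 = 450.4 ⇒ T = 450.4 / 0.7483 = 602 N.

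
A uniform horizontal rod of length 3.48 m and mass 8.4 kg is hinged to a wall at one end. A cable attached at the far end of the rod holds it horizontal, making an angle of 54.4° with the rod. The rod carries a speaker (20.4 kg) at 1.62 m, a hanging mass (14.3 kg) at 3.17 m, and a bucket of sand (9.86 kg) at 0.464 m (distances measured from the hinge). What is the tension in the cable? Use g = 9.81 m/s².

Take moments about the hinge.
Beam weight: 8.4 × 9.81 = 82.4 N down at 1.74 m → arm 1.74 m, τ = 82.4 × 1.74 = 143.4 N·m clockwise.
Speaker: 20.4 × 9.81 = 200.1 N down at 1.62 m → arm 1.62 m, τ = 200.1 × 1.62 = 324.2 N·m clockwise.
Hanging mass: 14.3 × 9.81 = 140.3 N down at 3.17 m → arm 3.17 m, τ = 140.3 × 3.17 = 444.8 N·m clockwise.
Bucket of sand: 9.86 × 9.81 = 96.73 N down at 0.464 m → arm 0.464 m, τ = 96.73 × 0.464 = 44.88 N·m clockwise.
Total clockwise load moment = 957.3 N·m.
The cable tension T acts at 3.48 m; only its component perpendicular to the rod, T sinθ, produces torque. sin 54.4° = 0.8131.
For rotational equilibrium, T × 3.48 × 0.8131 = 957.3, so T = 957.3 / 2.83 = 338 N.

T ≈ 338 N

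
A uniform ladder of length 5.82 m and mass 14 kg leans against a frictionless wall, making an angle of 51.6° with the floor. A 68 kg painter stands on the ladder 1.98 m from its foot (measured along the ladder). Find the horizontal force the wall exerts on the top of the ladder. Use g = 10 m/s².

N_wall ≈ 239 N

Choose the foot of the ladder as the axis so the floor normal and friction both act there and drop out.
Ladder weight 14×10 = 140 N acts at 2.91 m along the ladder; its horizontal arm is 2.91·cos51.6° = 1.808 m → τ = 253.1 N·m clockwise.
Painter: 68×10 = 680 N at 1.98 m → arm 1.23 m → τ = 836.4 N·m clockwise.
Wall normal N acts horizontally at the top; its moment arm is the height L sinθ = 5.82·sin51.6° = 4.561 m, counterclockwise.
Στ = 0 ⇒ N × 4.561 = 1090 ⇒ N = 239 N.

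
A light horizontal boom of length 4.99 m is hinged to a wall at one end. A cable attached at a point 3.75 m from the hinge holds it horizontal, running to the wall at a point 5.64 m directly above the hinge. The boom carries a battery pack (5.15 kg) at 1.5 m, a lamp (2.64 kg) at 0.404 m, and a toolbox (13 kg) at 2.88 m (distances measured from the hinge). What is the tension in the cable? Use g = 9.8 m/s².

T ≈ 145 N

Sum moments about the hinge (the unknown hinge reaction has zero arm there).
Battery pack: 5.15 × 9.8 = 50.47 N down at 1.5 m → arm 1.5 m, τ = 50.47 × 1.5 = 75.7 N·m clockwise.
Lamp: 2.64 × 9.8 = 25.87 N down at 0.404 m → arm 0.404 m, τ = 25.87 × 0.404 = 10.45 N·m clockwise.
Toolbox: 13 × 9.8 = 127.4 N down at 2.88 m → arm 2.88 m, τ = 127.4 × 2.88 = 366.9 N·m clockwise.
Total clockwise load moment = 453 N·m.
The cable tension T acts at 3.75 m; only its component perpendicular to the boom, T sinθ, produces torque. sinθ = h/√(h²+d²) = 5.64/√(5.64²+3.75²) = 0.8327.
Balancing moments: T × 3.75 × 0.8327 = 453, giving T = 453 / 3.123 = 145 N.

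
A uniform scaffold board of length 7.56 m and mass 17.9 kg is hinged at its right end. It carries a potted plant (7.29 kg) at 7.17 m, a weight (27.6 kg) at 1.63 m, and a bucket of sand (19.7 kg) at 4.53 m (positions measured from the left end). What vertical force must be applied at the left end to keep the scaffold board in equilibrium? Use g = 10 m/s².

Sum moments about the right end (the unknown pivot reaction has zero arm there).
Beam weight: 17.9 × 10 = 179 N down at 3.78 m → arm 3.78 m, τ = 179 × 3.78 = 676.6 N·m counterclockwise.
Potted plant: 7.29 × 10 = 72.9 N down at 7.17 m → arm 0.39 m, τ = 72.9 × 0.39 = 28.43 N·m counterclockwise.
Weight: 27.6 × 10 = 276 N down at 1.63 m → arm 5.93 m, τ = 276 × 5.93 = 1637 N·m counterclockwise.
Bucket of sand: 19.7 × 10 = 197 N down at 4.53 m → arm 3.03 m, τ = 197 × 3.03 = 596.9 N·m counterclockwise.
Net moment of the loads = 2939 N·m counterclockwise.
The upward force F acts at the left end, arm 7.56 m, giving F × 7.56 clockwise.
For rotational equilibrium, F × 7.56 = 2939, so F = 2939 / 7.56 = 389 N.

F ≈ 389 N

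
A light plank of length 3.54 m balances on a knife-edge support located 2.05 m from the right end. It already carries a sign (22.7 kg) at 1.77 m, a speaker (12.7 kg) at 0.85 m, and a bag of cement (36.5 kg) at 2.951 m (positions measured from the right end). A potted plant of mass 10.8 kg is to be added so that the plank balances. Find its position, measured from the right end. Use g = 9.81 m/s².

x ≈ 1 m from the right end

Sum moments about the knife-edge support (at 2.05 m from the right end) (the support reaction has zero arm there).
Sign: 22.7 × 9.81 = 222.7 N down at 1.77 m → arm 0.28 m, τ = 222.7 × 0.28 = 62.36 N·m clockwise.
Speaker: 12.7 × 9.81 = 124.6 N down at 0.85 m → arm 1.2 m, τ = 124.6 × 1.2 = 149.5 N·m clockwise.
Bag of cement: 36.5 × 9.81 = 358.1 N down at 2.951 m → arm 0.901 m, τ = 358.1 × 0.901 = 322.6 N·m counterclockwise.
Net moment of existing loads = 110.7 N·m counterclockwise.
The potted plant weighs 10.8 × 9.81 = 105.9 N and must supply an equal clockwise moment, so its lever arm about the knife-edge support is 110.7 / 105.9 = 1.05 m.
That puts it at 2.05 − 1.05 = 1 m from the right end.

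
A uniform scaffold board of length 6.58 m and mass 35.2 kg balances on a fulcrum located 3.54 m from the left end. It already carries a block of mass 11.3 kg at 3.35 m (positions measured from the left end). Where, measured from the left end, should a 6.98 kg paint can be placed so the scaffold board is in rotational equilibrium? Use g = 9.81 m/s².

About the fulcrum (at 3.54 m from the left end):
Beam weight: 35.2 × 9.81 = 345.3 N down at 3.29 m → arm 0.25 m, τ = 345.3 × 0.25 = 86.33 N·m counterclockwise.
Block: 11.3 × 9.81 = 110.9 N down at 3.35 m → arm 0.19 m, τ = 110.9 × 0.19 = 21.07 N·m counterclockwise.
Net moment of existing loads = 107.4 N·m counterclockwise.
The paint can weighs 6.98 × 9.81 = 68.47 N and must supply an equal clockwise moment, so its lever arm about the fulcrum is 107.4 / 68.47 = 1.57 m.
That puts it at 3.54 + 1.57 = 5.11 m from the left end.

x ≈ 5.11 m from the left end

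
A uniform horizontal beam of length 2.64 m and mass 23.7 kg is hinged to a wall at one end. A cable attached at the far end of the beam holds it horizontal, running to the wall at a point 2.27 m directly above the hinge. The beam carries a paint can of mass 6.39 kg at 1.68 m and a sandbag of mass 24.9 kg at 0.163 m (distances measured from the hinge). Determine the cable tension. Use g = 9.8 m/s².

Taking torques about the hinge:
Beam weight: 23.7 × 9.8 = 232.3 N down at 1.32 m → arm 1.32 m, τ = 232.3 × 1.32 = 306.6 N·m clockwise.
Paint can: 6.39 × 9.8 = 62.62 N down at 1.68 m → arm 1.68 m, τ = 62.62 × 1.68 = 105.2 N·m clockwise.
Sandbag: 24.9 × 9.8 = 244 N down at 0.163 m → arm 0.163 m, τ = 244 × 0.163 = 39.77 N·m clockwise.
Total clockwise load moment = 451.6 N·m.
The cable tension T acts at 2.64 m; only its component perpendicular to the beam, T sinθ, produces torque. sinθ = h/√(h²+d²) = 2.27/√(2.27²+2.64²) = 0.652.
For rotational equilibrium, T × 2.64 × 0.652 = 451.6, so T = 451.6 / 1.721 = 262 N.

T ≈ 262 N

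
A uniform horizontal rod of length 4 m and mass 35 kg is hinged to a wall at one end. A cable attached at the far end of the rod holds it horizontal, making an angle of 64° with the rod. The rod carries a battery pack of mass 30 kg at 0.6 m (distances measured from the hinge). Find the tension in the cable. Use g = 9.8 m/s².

Choose the hinge as the axis so the unknown hinge reaction has zero arm there.
Beam weight: 35 × 9.8 = 343 N down at 2 m → arm 2 m, τ = 343 × 2 = 686 N·m clockwise.
Battery pack: 30 × 9.8 = 294 N down at 0.6 m → arm 0.6 m, τ = 294 × 0.6 = 176.4 N·m clockwise.
Total clockwise load moment = 862.4 N·m.
The cable tension T acts at 4 m; only its component perpendicular to the rod, T sinθ, produces torque. sin 64° = 0.8988.
Setting net torque to zero: T × 4 × 0.8988 = 862.4 → T = 862.4 / 3.595 = 240 N.

T ≈ 240 N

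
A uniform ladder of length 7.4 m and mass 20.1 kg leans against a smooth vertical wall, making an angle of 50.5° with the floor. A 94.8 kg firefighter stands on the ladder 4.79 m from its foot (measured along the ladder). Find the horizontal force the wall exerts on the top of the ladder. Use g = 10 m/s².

Sum moments about the foot of the ladder (the floor normal and friction both act there and drop out).
Ladder weight 20.1×10 = 201 N acts at 3.7 m along the ladder; its horizontal arm is 3.7·cos50.5° = 2.353 m → τ = 473 N·m clockwise.
Firefighter: 94.8×10 = 948 N at 4.79 m → arm 3.047 m → τ = 2889 N·m clockwise.
Wall normal N acts horizontally at the top; its moment arm is the height L sinθ = 7.4·sin50.5° = 5.71 m, counterclockwise.
Balancing moments: N × 5.71 = 3362, giving N = 589 N.

N_wall ≈ 589 N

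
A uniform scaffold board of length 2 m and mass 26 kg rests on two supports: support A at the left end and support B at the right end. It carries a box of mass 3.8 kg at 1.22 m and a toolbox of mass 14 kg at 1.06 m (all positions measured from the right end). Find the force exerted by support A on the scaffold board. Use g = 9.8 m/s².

R_A ≈ 223 N

Sum moments about support B (its reaction then has zero moment arm).
Beam weight: 26 × 9.8 = 254.8 N down at 1 m → arm 1 m, τ = 254.8 × 1 = 254.8 N·m counterclockwise.
Box: 3.8 × 9.8 = 37.24 N down at 1.22 m → arm 1.22 m, τ = 37.24 × 1.22 = 45.43 N·m counterclockwise.
Toolbox: 14 × 9.8 = 137.2 N down at 1.06 m → arm 1.06 m, τ = 137.2 × 1.06 = 145.4 N·m counterclockwise.
Net load moment about support B = 445.6 N·m counterclockwise.
Reaction R at support A is upward at 2 m, arm 2 m → moment R × 2 clockwise.
Balancing moments: R × 2 = 445.6, giving R = 223 N.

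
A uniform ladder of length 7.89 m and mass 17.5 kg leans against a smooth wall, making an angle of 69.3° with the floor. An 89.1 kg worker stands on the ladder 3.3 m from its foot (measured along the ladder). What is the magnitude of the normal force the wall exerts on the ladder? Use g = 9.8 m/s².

N_wall ≈ 170 N

About the foot of the ladder:
Ladder weight 17.5×9.8 = 171.5 N acts at 3.945 m along the ladder; its horizontal arm is 3.945·cos69.3° = 1.394 m → τ = 239.1 N·m clockwise.
Worker: 89.1×9.8 = 873.2 N at 3.3 m → arm 1.166 m → τ = 1018 N·m clockwise.
Wall normal N acts horizontally at the top; its moment arm is the height L sinθ = 7.89·sin69.3° = 7.381 m, counterclockwise.
For rotational equilibrium, N × 7.381 = 1257, so N = 170 N.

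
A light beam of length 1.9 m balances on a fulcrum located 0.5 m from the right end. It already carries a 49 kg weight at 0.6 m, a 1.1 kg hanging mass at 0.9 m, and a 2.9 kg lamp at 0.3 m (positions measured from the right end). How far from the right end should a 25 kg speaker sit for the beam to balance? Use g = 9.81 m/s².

Sum moments about the fulcrum (at 0.5 m from the right end) (the support reaction has zero arm there).
Weight: 49 × 9.81 = 480.7 N down at 0.6 m → arm 0.1 m, τ = 480.7 × 0.1 = 48.07 N·m counterclockwise.
Hanging mass: 1.1 × 9.81 = 10.79 N down at 0.9 m → arm 0.4 m, τ = 10.79 × 0.4 = 4.316 N·m counterclockwise.
Lamp: 2.9 × 9.81 = 28.45 N down at 0.3 m → arm 0.2 m, τ = 28.45 × 0.2 = 5.69 N·m clockwise.
Net moment of existing loads = 46.7 N·m counterclockwise.
The speaker weighs 25 × 9.81 = 245.2 N and must supply an equal clockwise moment, so its lever arm about the fulcrum is 46.7 / 245.2 = 0.19 m.
That puts it at 0.5 − 0.19 = 0.31 m from the right end.

x ≈ 0.31 m from the right end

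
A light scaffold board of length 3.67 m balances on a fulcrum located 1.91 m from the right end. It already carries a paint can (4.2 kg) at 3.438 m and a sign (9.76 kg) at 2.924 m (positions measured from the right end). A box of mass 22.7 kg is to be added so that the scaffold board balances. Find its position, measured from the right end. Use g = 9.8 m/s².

About the fulcrum (at 1.91 m from the right end):
Paint can: 4.2 × 9.8 = 41.16 N down at 3.438 m → arm 1.528 m, τ = 41.16 × 1.528 = 62.89 N·m counterclockwise.
Sign: 9.76 × 9.8 = 95.65 N down at 2.924 m → arm 1.014 m, τ = 95.65 × 1.014 = 96.99 N·m counterclockwise.
Net moment of existing loads = 159.9 N·m counterclockwise.
The box weighs 22.7 × 9.8 = 222.5 N and must supply an equal clockwise moment, so its lever arm about the fulcrum is 159.9 / 222.5 = 0.719 m.
That puts it at 1.91 − 0.719 = 1.19 m from the right end.

x ≈ 1.19 m from the right end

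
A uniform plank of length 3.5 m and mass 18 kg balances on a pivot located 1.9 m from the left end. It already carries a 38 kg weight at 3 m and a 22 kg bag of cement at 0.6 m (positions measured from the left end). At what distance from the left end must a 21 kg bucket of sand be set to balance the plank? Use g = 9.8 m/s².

Choose the pivot (at 1.9 m from the left end) as the axis so the support reaction has zero arm there.
Beam weight: 18 × 9.8 = 176.4 N down at 1.75 m → arm 0.15 m, τ = 176.4 × 0.15 = 26.46 N·m counterclockwise.
Weight: 38 × 9.8 = 372.4 N down at 3 m → arm 1.1 m, τ = 372.4 × 1.1 = 409.6 N·m clockwise.
Bag of cement: 22 × 9.8 = 215.6 N down at 0.6 m → arm 1.3 m, τ = 215.6 × 1.3 = 280.3 N·m counterclockwise.
Net moment of existing loads = 102.8 N·m clockwise.
The bucket of sand weighs 21 × 9.8 = 205.8 N and must supply an equal counterclockwise moment, so its lever arm about the pivot is 102.8 / 205.8 = 0.5 m.
That puts it at 1.9 − 0.5 = 1.4 m from the left end.

x ≈ 1.4 m from the left end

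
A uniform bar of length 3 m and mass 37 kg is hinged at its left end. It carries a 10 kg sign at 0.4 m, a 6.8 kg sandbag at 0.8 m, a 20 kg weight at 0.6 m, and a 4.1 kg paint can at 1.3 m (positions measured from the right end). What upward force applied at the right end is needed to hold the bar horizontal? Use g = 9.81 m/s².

Choose the left end as the axis so the unknown pivot reaction has zero arm there.
Beam weight: 37 × 9.81 = 363 N down at 1.5 m → arm 1.5 m, τ = 363 × 1.5 = 544.5 N·m clockwise.
Sign: 10 × 9.81 = 98.1 N down at 0.4 m → arm 2.6 m, τ = 98.1 × 2.6 = 255.1 N·m clockwise.
Sandbag: 6.8 × 9.81 = 66.71 N down at 0.8 m → arm 2.2 m, τ = 66.71 × 2.2 = 146.8 N·m clockwise.
Weight: 20 × 9.81 = 196.2 N down at 0.6 m → arm 2.4 m, τ = 196.2 × 2.4 = 470.9 N·m clockwise.
Paint can: 4.1 × 9.81 = 40.22 N down at 1.3 m → arm 1.7 m, τ = 40.22 × 1.7 = 68.37 N·m clockwise.
Net moment of the loads = 1486 N·m clockwise.
The upward force F acts at the right end, arm 3 m, giving F × 3 counterclockwise.
Balancing moments: F × 3 = 1486, giving F = 1486 / 3 = 495 N.

F ≈ 495 N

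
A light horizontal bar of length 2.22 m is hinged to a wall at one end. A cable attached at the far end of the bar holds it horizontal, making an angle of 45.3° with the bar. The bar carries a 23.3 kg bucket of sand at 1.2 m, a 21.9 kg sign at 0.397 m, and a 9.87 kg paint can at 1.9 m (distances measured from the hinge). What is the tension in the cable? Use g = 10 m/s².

T ≈ 351 N

Take moments about the hinge.
Bucket of sand: 23.3 × 10 = 233 N down at 1.2 m → arm 1.2 m, τ = 233 × 1.2 = 279.6 N·m clockwise.
Sign: 21.9 × 10 = 219 N down at 0.397 m → arm 0.397 m, τ = 219 × 0.397 = 86.94 N·m clockwise.
Paint can: 9.87 × 10 = 98.7 N down at 1.9 m → arm 1.9 m, τ = 98.7 × 1.9 = 187.5 N·m clockwise.
Total clockwise load moment = 554 N·m.
The cable tension T acts at 2.22 m; only its component perpendicular to the bar, T sinθ, produces torque. sin 45.3° = 0.7108.
Στ = 0 ⇒ T × 2.22 × 0.7108 = 554 ⇒ T = 554 / 1.578 = 351 N.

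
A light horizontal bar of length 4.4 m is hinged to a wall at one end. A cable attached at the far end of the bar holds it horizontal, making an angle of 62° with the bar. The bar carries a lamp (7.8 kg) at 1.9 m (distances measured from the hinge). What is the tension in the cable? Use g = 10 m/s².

Choose the hinge as the axis so the unknown hinge reaction has zero arm there.
Lamp: 7.8 × 10 = 78 N down at 1.9 m → arm 1.9 m, τ = 78 × 1.9 = 148.2 N·m clockwise.
Total clockwise load moment = 148.2 N·m.
The cable tension T acts at 4.4 m; only its component perpendicular to the bar, T sinθ, produces torque. sin 62° = 0.8829.
For rotational equilibrium, T × 4.4 × 0.8829 = 148.2, so T = 148.2 / 3.885 = 38.1 N.

T ≈ 38.1 N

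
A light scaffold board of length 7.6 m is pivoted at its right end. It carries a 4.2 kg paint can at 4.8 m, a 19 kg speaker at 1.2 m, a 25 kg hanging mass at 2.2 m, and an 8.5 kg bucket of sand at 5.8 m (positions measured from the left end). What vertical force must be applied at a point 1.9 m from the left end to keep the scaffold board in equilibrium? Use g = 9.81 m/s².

F ≈ 488 N

Take moments about the right end.
Paint can: 4.2 × 9.81 = 41.2 N down at 4.8 m → arm 2.8 m, τ = 41.2 × 2.8 = 115.4 N·m counterclockwise.
Speaker: 19 × 9.81 = 186.4 N down at 1.2 m → arm 6.4 m, τ = 186.4 × 6.4 = 1193 N·m counterclockwise.
Hanging mass: 25 × 9.81 = 245.2 N down at 2.2 m → arm 5.4 m, τ = 245.2 × 5.4 = 1324 N·m counterclockwise.
Bucket of sand: 8.5 × 9.81 = 83.39 N down at 5.8 m → arm 1.8 m, τ = 83.39 × 1.8 = 150.1 N·m counterclockwise.
Net moment of the loads = 2782 N·m counterclockwise.
The upward force F acts at a point 1.9 m from the left end, arm 5.7 m, giving F × 5.7 clockwise.
Setting net torque to zero: F × 5.7 = 2782 → F = 2782 / 5.7 = 488 N.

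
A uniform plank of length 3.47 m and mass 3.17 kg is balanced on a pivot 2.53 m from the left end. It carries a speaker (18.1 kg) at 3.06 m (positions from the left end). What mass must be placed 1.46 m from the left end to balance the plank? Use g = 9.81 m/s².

Choose the pivot (at 2.53 m from the left end) as the axis so the support reaction has zero arm there.
Beam weight: 3.17 × 9.81 = 31.1 N down at 1.735 m → arm 0.795 m, τ = 31.1 × 0.795 = 24.72 N·m counterclockwise.
Speaker: 18.1 × 9.81 = 177.6 N down at 3.06 m → arm 0.53 m, τ = 177.6 × 0.53 = 94.13 N·m clockwise.
Net moment of known loads = 69.41 N·m clockwise.
An unknown mass m at 1.46 m has arm 1.07 m; its moment is m·g·1.07 counterclockwise.
Στ = 0 ⇒ m × 9.81 × 1.07 = 69.41 ⇒ m = 69.41 / (9.81 × 1.07) = 6.61 kg.

m ≈ 6.61 kg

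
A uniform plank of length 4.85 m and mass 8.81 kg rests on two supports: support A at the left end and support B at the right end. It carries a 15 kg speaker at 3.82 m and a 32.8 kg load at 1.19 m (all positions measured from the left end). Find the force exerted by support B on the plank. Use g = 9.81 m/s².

R_B ≈ 238 N

Sum moments about support A (its reaction then has zero moment arm).
Beam weight: 8.81 × 9.81 = 86.43 N down at 2.425 m → arm 2.425 m, τ = 86.43 × 2.425 = 209.6 N·m clockwise.
Speaker: 15 × 9.81 = 147.2 N down at 3.82 m → arm 3.82 m, τ = 147.2 × 3.82 = 562.3 N·m clockwise.
Load: 32.8 × 9.81 = 321.8 N down at 1.19 m → arm 1.19 m, τ = 321.8 × 1.19 = 382.9 N·m clockwise.
Net load moment about support A = 1155 N·m clockwise.
Reaction R at support B is upward at 4.85 m, arm 4.85 m → moment R × 4.85 counterclockwise.
Setting net torque to zero: R × 4.85 = 1155 → R = 238 N.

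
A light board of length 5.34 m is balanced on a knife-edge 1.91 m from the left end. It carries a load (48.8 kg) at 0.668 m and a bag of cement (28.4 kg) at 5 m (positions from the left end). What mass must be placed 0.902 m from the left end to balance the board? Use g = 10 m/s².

m ≈ 26.9 kg

Take moments about the knife-edge (at 1.91 m from the left end).
Load: 48.8 × 10 = 488 N down at 0.668 m → arm 1.242 m, τ = 488 × 1.242 = 606.1 N·m counterclockwise.
Bag of cement: 28.4 × 10 = 284 N down at 5 m → arm 3.09 m, τ = 284 × 3.09 = 877.6 N·m clockwise.
Net moment of known loads = 271.5 N·m clockwise.
An unknown mass m at 0.902 m has arm 1.008 m; its moment is m·g·1.008 counterclockwise.
Στ = 0 ⇒ m × 10 × 1.008 = 271.5 ⇒ m = 271.5 / (10 × 1.008) = 26.9 kg.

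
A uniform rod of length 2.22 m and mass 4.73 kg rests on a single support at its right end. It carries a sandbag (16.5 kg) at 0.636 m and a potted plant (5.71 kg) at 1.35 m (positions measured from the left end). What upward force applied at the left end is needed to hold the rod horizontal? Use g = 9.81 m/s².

F ≈ 161 N

About the right end:
Beam weight: 4.73 × 9.81 = 46.4 N down at 1.11 m → arm 1.11 m, τ = 46.4 × 1.11 = 51.5 N·m counterclockwise.
Sandbag: 16.5 × 9.81 = 161.9 N down at 0.636 m → arm 1.584 m, τ = 161.9 × 1.584 = 256.4 N·m counterclockwise.
Potted plant: 5.71 × 9.81 = 56.02 N down at 1.35 m → arm 0.87 m, τ = 56.02 × 0.87 = 48.74 N·m counterclockwise.
Net moment of the loads = 356.6 N·m counterclockwise.
The upward force F acts at the left end, arm 2.22 m, giving F × 2.22 clockwise.
Στ = 0 ⇒ F × 2.22 = 356.6 ⇒ F = 356.6 / 2.22 = 161 N.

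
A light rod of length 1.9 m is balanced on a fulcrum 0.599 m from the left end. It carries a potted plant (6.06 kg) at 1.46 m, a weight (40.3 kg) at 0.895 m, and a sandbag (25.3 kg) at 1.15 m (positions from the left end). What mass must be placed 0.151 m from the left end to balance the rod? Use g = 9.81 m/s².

m ≈ 69.4 kg

Take moments about the fulcrum (at 0.599 m from the left end).
Potted plant: 6.06 × 9.81 = 59.45 N down at 1.46 m → arm 0.861 m, τ = 59.45 × 0.861 = 51.19 N·m clockwise.
Weight: 40.3 × 9.81 = 395.3 N down at 0.895 m → arm 0.296 m, τ = 395.3 × 0.296 = 117 N·m clockwise.
Sandbag: 25.3 × 9.81 = 248.2 N down at 1.15 m → arm 0.551 m, τ = 248.2 × 0.551 = 136.8 N·m clockwise.
Net moment of known loads = 305 N·m clockwise.
An unknown mass m at 0.151 m has arm 0.448 m; its moment is m·g·0.448 counterclockwise.
Στ = 0 ⇒ m × 9.81 × 0.448 = 305 ⇒ m = 305 / (9.81 × 0.448) = 69.4 kg.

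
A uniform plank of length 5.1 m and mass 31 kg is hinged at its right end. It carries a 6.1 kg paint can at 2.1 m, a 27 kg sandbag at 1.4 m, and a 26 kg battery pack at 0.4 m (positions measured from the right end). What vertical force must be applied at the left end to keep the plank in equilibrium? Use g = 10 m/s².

Taking torques about the right end:
Beam weight: 31 × 10 = 310 N down at 2.55 m → arm 2.55 m, τ = 310 × 2.55 = 790.5 N·m counterclockwise.
Paint can: 6.1 × 10 = 61 N down at 2.1 m → arm 2.1 m, τ = 61 × 2.1 = 128.1 N·m counterclockwise.
Sandbag: 27 × 10 = 270 N down at 1.4 m → arm 1.4 m, τ = 270 × 1.4 = 378 N·m counterclockwise.
Battery pack: 26 × 10 = 260 N down at 0.4 m → arm 0.4 m, τ = 260 × 0.4 = 104 N·m counterclockwise.
Net moment of the loads = 1401 N·m counterclockwise.
The upward force F acts at the left end, arm 5.1 m, giving F × 5.1 clockwise.
For rotational equilibrium, F × 5.1 = 1401, so F = 1401 / 5.1 = 275 N.

F ≈ 275 N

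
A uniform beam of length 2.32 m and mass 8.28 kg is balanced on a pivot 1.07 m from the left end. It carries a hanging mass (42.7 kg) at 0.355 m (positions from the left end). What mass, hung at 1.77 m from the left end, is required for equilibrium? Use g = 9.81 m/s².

About the pivot (at 1.07 m from the left end):
Beam weight: 8.28 × 9.81 = 81.23 N down at 1.16 m → arm 0.09 m, τ = 81.23 × 0.09 = 7.311 N·m clockwise.
Hanging mass: 42.7 × 9.81 = 418.9 N down at 0.355 m → arm 0.715 m, τ = 418.9 × 0.715 = 299.5 N·m counterclockwise.
Net moment of known loads = 292.2 N·m counterclockwise.
An unknown mass m at 1.77 m has arm 0.7 m; its moment is m·g·0.7 clockwise.
For rotational equilibrium, m × 9.81 × 0.7 = 292.2, so m = 292.2 / (9.81 × 0.7) = 42.6 kg.

m ≈ 42.6 kg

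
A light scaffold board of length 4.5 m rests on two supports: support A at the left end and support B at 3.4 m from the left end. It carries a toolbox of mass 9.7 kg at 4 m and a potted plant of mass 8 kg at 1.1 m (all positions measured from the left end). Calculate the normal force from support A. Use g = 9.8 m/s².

Take moments about support B.
Toolbox: 9.7 × 9.8 = 95.06 N down at 4 m → arm 0.6 m, τ = 95.06 × 0.6 = 57.04 N·m clockwise.
Potted plant: 8 × 9.8 = 78.4 N down at 1.1 m → arm 2.3 m, τ = 78.4 × 2.3 = 180.3 N·m counterclockwise.
Net load moment about support B = 123.3 N·m counterclockwise.
Reaction R at support A is upward at 0 m, arm 3.4 m → moment R × 3.4 clockwise.
Στ = 0 ⇒ R × 3.4 = 123.3 ⇒ R = 36.3 N.

R_A ≈ 36.3 N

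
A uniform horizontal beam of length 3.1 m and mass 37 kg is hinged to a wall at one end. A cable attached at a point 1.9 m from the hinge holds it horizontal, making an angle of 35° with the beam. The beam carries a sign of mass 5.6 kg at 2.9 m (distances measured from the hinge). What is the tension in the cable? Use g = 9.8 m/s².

Taking torques about the hinge:
Beam weight: 37 × 9.8 = 362.6 N down at 1.55 m → arm 1.55 m, τ = 362.6 × 1.55 = 562 N·m clockwise.
Sign: 5.6 × 9.8 = 54.88 N down at 2.9 m → arm 2.9 m, τ = 54.88 × 2.9 = 159.2 N·m clockwise.
Total clockwise load moment = 721.2 N·m.
The cable tension T acts at 1.9 m; only its component perpendicular to the beam, T sinθ, produces torque. sin 35° = 0.5736.
Balancing moments: T × 1.9 × 0.5736 = 721.2, giving T = 721.2 / 1.09 = 662 N.

T ≈ 662 N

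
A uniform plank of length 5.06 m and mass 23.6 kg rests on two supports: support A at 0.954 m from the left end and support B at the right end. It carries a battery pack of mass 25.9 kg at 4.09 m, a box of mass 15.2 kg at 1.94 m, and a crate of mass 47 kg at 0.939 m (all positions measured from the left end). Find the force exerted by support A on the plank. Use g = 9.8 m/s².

R_A ≈ 778 N

Sum moments about support B (its reaction then has zero moment arm).
Beam weight: 23.6 × 9.8 = 231.3 N down at 2.53 m → arm 2.53 m, τ = 231.3 × 2.53 = 585.2 N·m counterclockwise.
Battery pack: 25.9 × 9.8 = 253.8 N down at 4.09 m → arm 0.97 m, τ = 253.8 × 0.97 = 246.2 N·m counterclockwise.
Box: 15.2 × 9.8 = 149 N down at 1.94 m → arm 3.12 m, τ = 149 × 3.12 = 464.9 N·m counterclockwise.
Crate: 47 × 9.8 = 460.6 N down at 0.939 m → arm 4.121 m, τ = 460.6 × 4.121 = 1898 N·m counterclockwise.
Net load moment about support B = 3194 N·m counterclockwise.
Reaction R at support A is upward at 0.954 m, arm 4.106 m → moment R × 4.106 clockwise.
Balancing moments: R × 4.106 = 3194, giving R = 778 N.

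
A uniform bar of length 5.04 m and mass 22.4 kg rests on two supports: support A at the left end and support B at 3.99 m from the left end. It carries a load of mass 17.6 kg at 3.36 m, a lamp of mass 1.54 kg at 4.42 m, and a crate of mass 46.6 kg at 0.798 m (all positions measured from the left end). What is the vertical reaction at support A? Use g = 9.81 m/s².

About support B:
Beam weight: 22.4 × 9.81 = 219.7 N down at 2.52 m → arm 1.47 m, τ = 219.7 × 1.47 = 323 N·m counterclockwise.
Load: 17.6 × 9.81 = 172.7 N down at 3.36 m → arm 0.63 m, τ = 172.7 × 0.63 = 108.8 N·m counterclockwise.
Lamp: 1.54 × 9.81 = 15.11 N down at 4.42 m → arm 0.43 m, τ = 15.11 × 0.43 = 6.497 N·m clockwise.
Crate: 46.6 × 9.81 = 457.1 N down at 0.798 m → arm 3.192 m, τ = 457.1 × 3.192 = 1459 N·m counterclockwise.
Net load moment about support B = 1884 N·m counterclockwise.
Reaction R at support A is upward at 0 m, arm 3.99 m → moment R × 3.99 clockwise.
Balancing moments: R × 3.99 = 1884, giving R = 472 N.

R_A ≈ 472 N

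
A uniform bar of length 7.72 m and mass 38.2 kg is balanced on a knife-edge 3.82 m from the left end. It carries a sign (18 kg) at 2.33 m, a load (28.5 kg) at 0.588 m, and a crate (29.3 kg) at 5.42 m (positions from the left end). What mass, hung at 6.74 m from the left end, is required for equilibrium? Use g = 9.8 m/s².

Choose the knife-edge (at 3.82 m from the left end) as the axis so the support reaction has zero arm there.
Beam weight: 38.2 × 9.8 = 374.4 N down at 3.86 m → arm 0.04 m, τ = 374.4 × 0.04 = 14.98 N·m clockwise.
Sign: 18 × 9.8 = 176.4 N down at 2.33 m → arm 1.49 m, τ = 176.4 × 1.49 = 262.8 N·m counterclockwise.
Load: 28.5 × 9.8 = 279.3 N down at 0.588 m → arm 3.232 m, τ = 279.3 × 3.232 = 902.7 N·m counterclockwise.
Crate: 29.3 × 9.8 = 287.1 N down at 5.42 m → arm 1.6 m, τ = 287.1 × 1.6 = 459.4 N·m clockwise.
Net moment of known loads = 691.1 N·m counterclockwise.
An unknown mass m at 6.74 m has arm 2.92 m; its moment is m·g·2.92 clockwise.
Balancing moments: m × 9.8 × 2.92 = 691.1, giving m = 691.1 / (9.8 × 2.92) = 24.2 kg.

m ≈ 24.2 kg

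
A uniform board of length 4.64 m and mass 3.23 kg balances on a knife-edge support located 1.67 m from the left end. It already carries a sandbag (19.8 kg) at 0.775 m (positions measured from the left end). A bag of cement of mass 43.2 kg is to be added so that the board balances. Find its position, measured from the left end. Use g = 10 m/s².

Taking torques about the knife-edge support (at 1.67 m from the left end):
Beam weight: 3.23 × 10 = 32.3 N down at 2.32 m → arm 0.65 m, τ = 32.3 × 0.65 = 20.99 N·m clockwise.
Sandbag: 19.8 × 10 = 198 N down at 0.775 m → arm 0.895 m, τ = 198 × 0.895 = 177.2 N·m counterclockwise.
Net moment of existing loads = 156.2 N·m counterclockwise.
The bag of cement weighs 43.2 × 10 = 432 N and must supply an equal clockwise moment, so its lever arm about the knife-edge support is 156.2 / 432 = 0.362 m.
That puts it at 1.67 + 0.362 = 2.03 m from the left end.

x ≈ 2.03 m from the left end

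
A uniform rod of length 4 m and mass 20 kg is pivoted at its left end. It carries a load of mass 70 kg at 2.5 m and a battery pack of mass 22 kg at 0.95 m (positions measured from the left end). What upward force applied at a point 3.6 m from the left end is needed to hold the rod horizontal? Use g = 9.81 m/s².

F ≈ 643 N

Take moments about the left end.
Beam weight: 20 × 9.81 = 196.2 N down at 2 m → arm 2 m, τ = 196.2 × 2 = 392.4 N·m clockwise.
Load: 70 × 9.81 = 686.7 N down at 2.5 m → arm 2.5 m, τ = 686.7 × 2.5 = 1717 N·m clockwise.
Battery pack: 22 × 9.81 = 215.8 N down at 0.95 m → arm 0.95 m, τ = 215.8 × 0.95 = 205 N·m clockwise.
Net moment of the loads = 2314 N·m clockwise.
The upward force F acts at a point 3.6 m from the left end, arm 3.6 m, giving F × 3.6 counterclockwise.
Balancing moments: F × 3.6 = 2314, giving F = 2314 / 3.6 = 643 N.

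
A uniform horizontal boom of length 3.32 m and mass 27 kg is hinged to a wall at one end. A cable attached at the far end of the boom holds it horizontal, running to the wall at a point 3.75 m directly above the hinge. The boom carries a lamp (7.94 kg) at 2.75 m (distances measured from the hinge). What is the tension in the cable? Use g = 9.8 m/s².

About the hinge:
Beam weight: 27 × 9.8 = 264.6 N down at 1.66 m → arm 1.66 m, τ = 264.6 × 1.66 = 439.2 N·m clockwise.
Lamp: 7.94 × 9.8 = 77.81 N down at 2.75 m → arm 2.75 m, τ = 77.81 × 2.75 = 214 N·m clockwise.
Total clockwise load moment = 653.2 N·m.
The cable tension T acts at 3.32 m; only its component perpendicular to the boom, T sinθ, produces torque. sinθ = h/√(h²+d²) = 3.75/√(3.75²+3.32²) = 0.7487.
Στ = 0 ⇒ T × 3.32 × 0.7487 = 653.2 ⇒ T = 653.2 / 2.486 = 263 N.

T ≈ 263 N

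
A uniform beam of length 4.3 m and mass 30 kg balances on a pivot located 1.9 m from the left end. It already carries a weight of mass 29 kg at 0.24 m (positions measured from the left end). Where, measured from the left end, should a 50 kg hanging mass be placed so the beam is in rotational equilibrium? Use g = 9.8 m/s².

Taking torques about the pivot (at 1.9 m from the left end):
Beam weight: 30 × 9.8 = 294 N down at 2.15 m → arm 0.25 m, τ = 294 × 0.25 = 73.5 N·m clockwise.
Weight: 29 × 9.8 = 284.2 N down at 0.24 m → arm 1.66 m, τ = 284.2 × 1.66 = 471.8 N·m counterclockwise.
Net moment of existing loads = 398.3 N·m counterclockwise.
The hanging mass weighs 50 × 9.8 = 490 N and must supply an equal clockwise moment, so its lever arm about the pivot is 398.3 / 490 = 0.813 m.
That puts it at 1.9 + 0.813 = 2.71 m from the left end.

x ≈ 2.71 m from the left end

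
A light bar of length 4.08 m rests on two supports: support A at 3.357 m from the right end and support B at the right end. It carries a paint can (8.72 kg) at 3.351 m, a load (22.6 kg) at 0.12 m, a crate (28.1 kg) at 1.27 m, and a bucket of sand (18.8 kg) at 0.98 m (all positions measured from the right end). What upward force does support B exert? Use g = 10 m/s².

R_B ≈ 526 N

About support A:
Paint can: 8.72 × 10 = 87.2 N down at 3.351 m → arm 0.006 m, τ = 87.2 × 0.006 = 0.5232 N·m clockwise.
Load: 22.6 × 10 = 226 N down at 0.12 m → arm 3.237 m, τ = 226 × 3.237 = 731.6 N·m clockwise.
Crate: 28.1 × 10 = 281 N down at 1.27 m → arm 2.087 m, τ = 281 × 2.087 = 586.4 N·m clockwise.
Bucket of sand: 18.8 × 10 = 188 N down at 0.98 m → arm 2.377 m, τ = 188 × 2.377 = 446.9 N·m clockwise.
Net load moment about support A = 1765 N·m clockwise.
Reaction R at support B is upward at 0 m, arm 3.357 m → moment R × 3.357 counterclockwise.
Setting net torque to zero: R × 3.357 = 1765 → R = 526 N.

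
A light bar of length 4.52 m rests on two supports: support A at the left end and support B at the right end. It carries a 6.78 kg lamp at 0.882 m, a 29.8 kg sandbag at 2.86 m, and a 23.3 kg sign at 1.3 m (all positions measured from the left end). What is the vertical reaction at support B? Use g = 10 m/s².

R_B ≈ 269 N

Choose support A as the axis so its reaction then has zero moment arm.
Lamp: 6.78 × 10 = 67.8 N down at 0.882 m → arm 0.882 m, τ = 67.8 × 0.882 = 59.8 N·m clockwise.
Sandbag: 29.8 × 10 = 298 N down at 2.86 m → arm 2.86 m, τ = 298 × 2.86 = 852.3 N·m clockwise.
Sign: 23.3 × 10 = 233 N down at 1.3 m → arm 1.3 m, τ = 233 × 1.3 = 302.9 N·m clockwise.
Net load moment about support A = 1215 N·m clockwise.
Reaction R at support B is upward at 4.52 m, arm 4.52 m → moment R × 4.52 counterclockwise.
Setting net torque to zero: R × 4.52 = 1215 → R = 269 N.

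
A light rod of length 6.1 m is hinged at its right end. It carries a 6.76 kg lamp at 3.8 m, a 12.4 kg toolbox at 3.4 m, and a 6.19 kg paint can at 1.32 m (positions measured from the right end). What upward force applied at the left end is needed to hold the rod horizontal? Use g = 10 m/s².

About the right end:
Lamp: 6.76 × 10 = 67.6 N down at 3.8 m → arm 3.8 m, τ = 67.6 × 3.8 = 256.9 N·m counterclockwise.
Toolbox: 12.4 × 10 = 124 N down at 3.4 m → arm 3.4 m, τ = 124 × 3.4 = 421.6 N·m counterclockwise.
Paint can: 6.19 × 10 = 61.9 N down at 1.32 m → arm 1.32 m, τ = 61.9 × 1.32 = 81.71 N·m counterclockwise.
Net moment of the loads = 760.2 N·m counterclockwise.
The upward force F acts at the left end, arm 6.1 m, giving F × 6.1 clockwise.
Στ = 0 ⇒ F × 6.1 = 760.2 ⇒ F = 760.2 / 6.1 = 125 N.

F ≈ 125 N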